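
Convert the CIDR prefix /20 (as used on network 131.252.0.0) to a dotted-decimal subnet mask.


/20 means 20 network bits, 12 host bits
Binary: 11111111111111111111000000000000
Mask: 255.255.240.0


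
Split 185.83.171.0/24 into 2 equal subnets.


New prefix = 24 + 1 = 25
Each subnet has 128 addresses
  185.83.171.0/25
  185.83.171.128/25
Subnets: 185.83.171.0/25, 185.83.171.128/25


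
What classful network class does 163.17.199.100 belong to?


First octet: 163
Binary: 10100011
10xxxxxx -> Class B (128-191)
Class B, default mask 255.255.0.0 (/16)


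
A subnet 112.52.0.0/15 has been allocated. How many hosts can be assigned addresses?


Host bits = 32 - 15 = 17
Total addresses = 2^17 = 131072
Usable = total - 2 (network and broadcast)
Usable hosts: 131070


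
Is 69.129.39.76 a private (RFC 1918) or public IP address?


RFC 1918 private ranges:
  10.0.0.0/8 (10.0.0.0 - 10.255.255.255)
  172.16.0.0/12 (172.16.0.0 - 172.31.255.255)
  192.168.0.0/16 (192.168.0.0 - 192.168.255.255)
Public (not in any RFC 1918 range)


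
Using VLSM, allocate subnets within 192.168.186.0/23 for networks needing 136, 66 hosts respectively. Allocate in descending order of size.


136 hosts -> /24 (254 usable): 192.168.186.0/24
66 hosts -> /25 (126 usable): 192.168.187.0/25
Allocation: 192.168.186.0/24 (136 hosts, 254 usable); 192.168.187.0/25 (66 hosts, 126 usable)


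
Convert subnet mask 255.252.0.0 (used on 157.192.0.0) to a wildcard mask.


Subnet mask: 255.252.0.0
Wildcard = 255.255.255.255 - subnet mask
255 - 255 = 0
255 - 252 = 3
255 - 0 = 255
255 - 0 = 255
Wildcard: 0.3.255.255


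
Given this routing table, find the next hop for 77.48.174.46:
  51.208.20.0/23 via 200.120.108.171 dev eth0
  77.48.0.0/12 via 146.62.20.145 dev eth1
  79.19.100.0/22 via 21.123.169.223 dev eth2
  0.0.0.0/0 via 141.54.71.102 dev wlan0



Longest prefix match for 77.48.174.46:
  /23 51.208.20.0: no
  /12 77.48.0.0: MATCH
  /22 79.19.100.0: no
  /0 0.0.0.0: MATCH
Selected: next-hop 146.62.20.145 via eth1 (matched /12)


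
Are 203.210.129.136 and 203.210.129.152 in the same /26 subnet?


Mask: 255.255.255.192
203.210.129.136 AND mask = 203.210.129.128
203.210.129.152 AND mask = 203.210.129.128
Yes, same subnet (203.210.129.128)


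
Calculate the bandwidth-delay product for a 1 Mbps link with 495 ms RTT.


BDP = bandwidth * RTT
= 1 Mbps * 495 ms
= 1 * 1e6 * 495 / 1000 bits
= 495000 bits
= 61875 bytes
= 60.4248 KB
BDP = 495000 bits (61875 bytes)


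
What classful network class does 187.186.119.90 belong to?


First octet: 187
Binary: 10111011
10xxxxxx -> Class B (128-191)
Class B, default mask 255.255.0.0 (/16)


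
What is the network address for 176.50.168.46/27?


IP:   10110000.00110010.10101000.00101110
Mask: 11111111.11111111.11111111.11100000
AND operation:
Net:  10110000.00110010.10101000.00100000
Network: 176.50.168.32/27


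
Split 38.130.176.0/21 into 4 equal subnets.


New prefix = 21 + 2 = 23
Each subnet has 512 addresses
  38.130.176.0/23
  38.130.178.0/23
  38.130.180.0/23
  38.130.182.0/23
Subnets: 38.130.176.0/23, 38.130.178.0/23, 38.130.180.0/23, 38.130.182.0/23


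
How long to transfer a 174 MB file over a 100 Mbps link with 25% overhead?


Effective throughput = 100 * (1 - 25/100) = 75 Mbps
File size in Mb = 174 * 8 = 1392 Mb
Time = 1392 / 75
Time = 18.56 seconds


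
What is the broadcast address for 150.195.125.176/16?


Network: 150.195.0.0/16
Host bits = 16
Set all host bits to 1:
Broadcast: 150.195.255.255


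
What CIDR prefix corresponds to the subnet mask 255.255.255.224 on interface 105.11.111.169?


Binary: 11111111.11111111.11111111.11100000
Count leading 1s
Prefix: /27


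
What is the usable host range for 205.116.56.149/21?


Network: 205.116.56.0
Broadcast: 205.116.63.255
First usable = network + 1
Last usable = broadcast - 1
Range: 205.116.56.1 to 205.116.63.254


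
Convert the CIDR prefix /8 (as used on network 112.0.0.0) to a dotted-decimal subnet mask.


/8 means 8 network bits, 24 host bits
Binary: 11111111000000000000000000000000
Mask: 255.0.0.0


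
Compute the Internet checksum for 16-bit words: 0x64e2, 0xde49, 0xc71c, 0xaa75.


Sum all words (with carry folding):
+ 0x64e2 = 0x64e2
+ 0xde49 = 0x432c
+ 0xc71c = 0x0a49
+ 0xaa75 = 0xb4be
One's complement: ~0xb4be
Checksum = 0x4b41


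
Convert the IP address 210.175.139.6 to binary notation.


210 = 11010010
175 = 10101111
139 = 10001011
6 = 00000110
Binary: 11010010.10101111.10001011.00000110


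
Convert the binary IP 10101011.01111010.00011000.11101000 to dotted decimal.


10101011 = 171
01111010 = 122
00011000 = 24
11101000 = 232
IP: 171.122.24.232


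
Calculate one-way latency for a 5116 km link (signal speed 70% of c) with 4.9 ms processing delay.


Speed = 0.7 * 3e5 km/s = 210000 km/s
Propagation delay = 5116 / 210000 = 0.0244 s = 24.3619 ms
Processing delay = 4.9 ms
Total one-way latency = 29.2619 ms


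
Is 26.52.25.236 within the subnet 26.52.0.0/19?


Subnet network: 26.52.0.0
Test IP AND mask: 26.52.0.0
Yes, 26.52.25.236 is in 26.52.0.0/19


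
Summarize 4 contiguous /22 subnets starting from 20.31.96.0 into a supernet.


Original prefix: /22
Number of subnets: 4 = 2^2
New prefix = 22 - 2 = 20
Supernet: 20.31.96.0/20


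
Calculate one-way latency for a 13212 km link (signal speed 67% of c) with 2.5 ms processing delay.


Speed = 0.67 * 3e5 km/s = 201000 km/s
Propagation delay = 13212 / 201000 = 0.0657 s = 65.7313 ms
Processing delay = 2.5 ms
Total one-way latency = 68.2313 ms


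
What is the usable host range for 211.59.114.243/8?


Network: 211.0.0.0
Broadcast: 211.255.255.255
First usable = network + 1
Last usable = broadcast - 1
Range: 211.0.0.1 to 211.255.255.254


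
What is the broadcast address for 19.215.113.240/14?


Network: 19.212.0.0/14
Host bits = 18
Set all host bits to 1:
Broadcast: 19.215.255.255


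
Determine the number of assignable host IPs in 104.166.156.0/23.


Host bits = 32 - 23 = 9
Total addresses = 2^9 = 512
Usable = total - 2 (network and broadcast)
Usable hosts: 510


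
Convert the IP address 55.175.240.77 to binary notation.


55 = 00110111
175 = 10101111
240 = 11110000
77 = 01001101
Binary: 00110111.10101111.11110000.01001101


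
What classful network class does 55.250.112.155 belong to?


First octet: 55
Binary: 00110111
0xxxxxxx -> Class A (1-126)
Class A, default mask 255.0.0.0 (/8)


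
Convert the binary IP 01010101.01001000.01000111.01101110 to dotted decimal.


01010101 = 85
01001000 = 72
01000111 = 71
01101110 = 110
IP: 85.72.71.110


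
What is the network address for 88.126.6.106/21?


IP:   01011000.01111110.00000110.01101010
Mask: 11111111.11111111.11111000.00000000
AND operation:
Net:  01011000.01111110.00000000.00000000
Network: 88.126.0.0/21


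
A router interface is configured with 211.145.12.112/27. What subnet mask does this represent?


/27 means 27 network bits, 5 host bits
Binary: 11111111111111111111111111100000
Mask: 255.255.255.224


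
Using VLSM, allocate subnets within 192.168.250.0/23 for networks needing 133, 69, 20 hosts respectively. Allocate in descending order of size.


133 hosts -> /24 (254 usable): 192.168.250.0/24
69 hosts -> /25 (126 usable): 192.168.251.0/25
20 hosts -> /27 (30 usable): 192.168.251.128/27
Allocation: 192.168.250.0/24 (133 hosts, 254 usable); 192.168.251.0/25 (69 hosts, 126 usable); 192.168.251.128/27 (20 hosts, 30 usable)


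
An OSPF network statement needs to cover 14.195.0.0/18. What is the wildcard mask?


Subnet mask: 255.255.192.0
Wildcard = 255.255.255.255 - subnet mask
255 - 255 = 0
255 - 255 = 0
255 - 192 = 63
255 - 0 = 255
Wildcard: 0.0.63.255


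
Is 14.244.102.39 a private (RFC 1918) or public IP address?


RFC 1918 private ranges:
  10.0.0.0/8 (10.0.0.0 - 10.255.255.255)
  172.16.0.0/12 (172.16.0.0 - 172.31.255.255)
  192.168.0.0/16 (192.168.0.0 - 192.168.255.255)
Public (not in any RFC 1918 range)


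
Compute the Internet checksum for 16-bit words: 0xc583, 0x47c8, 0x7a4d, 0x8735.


Sum all words (with carry folding):
+ 0xc583 = 0xc583
+ 0x47c8 = 0x0d4c
+ 0x7a4d = 0x8799
+ 0x8735 = 0x0ecf
One's complement: ~0x0ecf
Checksum = 0xf130


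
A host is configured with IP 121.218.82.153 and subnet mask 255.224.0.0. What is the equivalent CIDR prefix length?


Binary: 11111111.11100000.00000000.00000000
Count leading 1s
Prefix: /11


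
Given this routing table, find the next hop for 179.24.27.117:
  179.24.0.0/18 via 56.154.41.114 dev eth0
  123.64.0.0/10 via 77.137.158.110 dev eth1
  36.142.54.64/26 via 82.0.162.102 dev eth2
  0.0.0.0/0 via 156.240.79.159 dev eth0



Longest prefix match for 179.24.27.117:
  /18 179.24.0.0: MATCH
  /10 123.64.0.0: no
  /26 36.142.54.64: no
  /0 0.0.0.0: MATCH
Selected: next-hop 56.154.41.114 via eth0 (matched /18)


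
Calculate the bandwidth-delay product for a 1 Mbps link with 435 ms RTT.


BDP = bandwidth * RTT
= 1 Mbps * 435 ms
= 1 * 1e6 * 435 / 1000 bits
= 435000 bits
= 54375 bytes
= 53.1006 KB
BDP = 435000 bits (54375 bytes)


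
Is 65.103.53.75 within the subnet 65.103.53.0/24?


Subnet network: 65.103.53.0
Test IP AND mask: 65.103.53.0
Yes, 65.103.53.75 is in 65.103.53.0/24


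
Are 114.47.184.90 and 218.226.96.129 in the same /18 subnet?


Mask: 255.255.192.0
114.47.184.90 AND mask = 114.47.128.0
218.226.96.129 AND mask = 218.226.64.0
No, different subnets (114.47.128.0 vs 218.226.64.0)


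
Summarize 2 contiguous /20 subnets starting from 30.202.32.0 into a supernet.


Original prefix: /20
Number of subnets: 2 = 2^1
New prefix = 20 - 1 = 19
Supernet: 30.202.32.0/19


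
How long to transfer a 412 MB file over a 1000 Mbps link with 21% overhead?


Effective throughput = 1000 * (1 - 21/100) = 790 Mbps
File size in Mb = 412 * 8 = 3296 Mb
Time = 3296 / 790
Time = 4.1722 seconds


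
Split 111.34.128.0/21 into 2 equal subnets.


New prefix = 21 + 1 = 22
Each subnet has 1024 addresses
  111.34.128.0/22
  111.34.132.0/22
Subnets: 111.34.128.0/22, 111.34.132.0/22


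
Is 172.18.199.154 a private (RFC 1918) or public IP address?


RFC 1918 private ranges:
  10.0.0.0/8 (10.0.0.0 - 10.255.255.255)
  172.16.0.0/12 (172.16.0.0 - 172.31.255.255)
  192.168.0.0/16 (192.168.0.0 - 192.168.255.255)
Private (in 172.16.0.0/12)


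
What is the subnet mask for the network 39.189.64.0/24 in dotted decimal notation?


/24 means 24 network bits, 8 host bits
Binary: 11111111111111111111111100000000
Mask: 255.255.255.0


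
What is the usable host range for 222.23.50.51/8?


Network: 222.0.0.0
Broadcast: 222.255.255.255
First usable = network + 1
Last usable = broadcast - 1
Range: 222.0.0.1 to 222.255.255.254


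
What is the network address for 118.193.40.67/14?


IP:   01110110.11000001.00101000.01000011
Mask: 11111111.11111100.00000000.00000000
AND operation:
Net:  01110110.11000000.00000000.00000000
Network: 118.192.0.0/14


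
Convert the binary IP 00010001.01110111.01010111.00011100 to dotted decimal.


00010001 = 17
01110111 = 119
01010111 = 87
00011100 = 28
IP: 17.119.87.28


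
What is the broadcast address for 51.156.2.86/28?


Network: 51.156.2.80/28
Host bits = 4
Set all host bits to 1:
Broadcast: 51.156.2.95


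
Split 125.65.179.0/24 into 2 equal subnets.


New prefix = 24 + 1 = 25
Each subnet has 128 addresses
  125.65.179.0/25
  125.65.179.128/25
Subnets: 125.65.179.0/25, 125.65.179.128/25


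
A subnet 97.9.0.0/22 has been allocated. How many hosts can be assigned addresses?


Host bits = 32 - 22 = 10
Total addresses = 2^10 = 1024
Usable = total - 2 (network and broadcast)
Usable hosts: 1022


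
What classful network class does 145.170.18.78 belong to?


First octet: 145
Binary: 10010001
10xxxxxx -> Class B (128-191)
Class B, default mask 255.255.0.0 (/16)


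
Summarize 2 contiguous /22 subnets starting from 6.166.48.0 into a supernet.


Original prefix: /22
Number of subnets: 2 = 2^1
New prefix = 22 - 1 = 21
Supernet: 6.166.48.0/21


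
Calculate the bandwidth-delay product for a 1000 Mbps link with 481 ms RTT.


BDP = bandwidth * RTT
= 1000 Mbps * 481 ms
= 1000 * 1e6 * 481 / 1000 bits
= 481000000 bits
= 60125000 bytes
= 58715.8203 KB
BDP = 481000000 bits (60125000 bytes)


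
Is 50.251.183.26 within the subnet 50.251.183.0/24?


Subnet network: 50.251.183.0
Test IP AND mask: 50.251.183.0
Yes, 50.251.183.26 is in 50.251.183.0/24


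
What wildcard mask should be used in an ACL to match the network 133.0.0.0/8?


Subnet mask: 255.0.0.0
Wildcard = 255.255.255.255 - subnet mask
255 - 255 = 0
255 - 0 = 255
255 - 0 = 255
255 - 0 = 255
Wildcard: 0.255.255.255


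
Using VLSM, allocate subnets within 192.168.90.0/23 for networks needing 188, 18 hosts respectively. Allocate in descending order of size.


188 hosts -> /24 (254 usable): 192.168.90.0/24
18 hosts -> /27 (30 usable): 192.168.91.0/27
Allocation: 192.168.90.0/24 (188 hosts, 254 usable); 192.168.91.0/27 (18 hosts, 30 usable)


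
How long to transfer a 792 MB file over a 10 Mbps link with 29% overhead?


Effective throughput = 10 * (1 - 29/100) = 7.1 Mbps
File size in Mb = 792 * 8 = 6336 Mb
Time = 6336 / 7.1
Time = 892.3944 seconds


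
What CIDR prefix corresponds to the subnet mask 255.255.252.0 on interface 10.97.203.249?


Binary: 11111111.11111111.11111100.00000000
Count leading 1s
Prefix: /22


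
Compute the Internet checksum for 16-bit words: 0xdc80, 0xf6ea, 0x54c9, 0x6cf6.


Sum all words (with carry folding):
+ 0xdc80 = 0xdc80
+ 0xf6ea = 0xd36b
+ 0x54c9 = 0x2835
+ 0x6cf6 = 0x952b
One's complement: ~0x952b
Checksum = 0x6ad4


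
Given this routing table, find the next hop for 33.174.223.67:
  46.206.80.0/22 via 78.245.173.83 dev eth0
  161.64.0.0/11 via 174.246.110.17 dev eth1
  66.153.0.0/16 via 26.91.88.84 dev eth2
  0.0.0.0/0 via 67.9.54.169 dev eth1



Longest prefix match for 33.174.223.67:
  /22 46.206.80.0: no
  /11 161.64.0.0: no
  /16 66.153.0.0: no
  /0 0.0.0.0: MATCH
Selected: next-hop 67.9.54.169 via eth1 (matched /0)


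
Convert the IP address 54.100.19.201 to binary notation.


54 = 00110110
100 = 01100100
19 = 00010011
201 = 11001001
Binary: 00110110.01100100.00010011.11001001


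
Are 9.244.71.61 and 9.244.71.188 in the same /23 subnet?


Mask: 255.255.254.0
9.244.71.61 AND mask = 9.244.70.0
9.244.71.188 AND mask = 9.244.70.0
Yes, same subnet (9.244.70.0)


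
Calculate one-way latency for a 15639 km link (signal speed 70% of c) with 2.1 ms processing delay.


Speed = 0.7 * 3e5 km/s = 210000 km/s
Propagation delay = 15639 / 210000 = 0.0745 s = 74.4714 ms
Processing delay = 2.1 ms
Total one-way latency = 76.5714 ms


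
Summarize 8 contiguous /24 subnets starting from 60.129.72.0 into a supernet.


Original prefix: /24
Number of subnets: 8 = 2^3
New prefix = 24 - 3 = 21
Supernet: 60.129.72.0/21


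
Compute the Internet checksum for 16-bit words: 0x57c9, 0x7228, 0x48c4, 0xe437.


Sum all words (with carry folding):
+ 0x57c9 = 0x57c9
+ 0x7228 = 0xc9f1
+ 0x48c4 = 0x12b6
+ 0xe437 = 0xf6ed
One's complement: ~0xf6ed
Checksum = 0x0912


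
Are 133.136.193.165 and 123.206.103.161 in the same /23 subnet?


Mask: 255.255.254.0
133.136.193.165 AND mask = 133.136.192.0
123.206.103.161 AND mask = 123.206.102.0
No, different subnets (133.136.192.0 vs 123.206.102.0)


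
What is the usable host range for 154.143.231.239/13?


Network: 154.136.0.0
Broadcast: 154.143.255.255
First usable = network + 1
Last usable = broadcast - 1
Range: 154.136.0.1 to 154.143.255.254


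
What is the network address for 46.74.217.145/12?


IP:   00101110.01001010.11011001.10010001
Mask: 11111111.11110000.00000000.00000000
AND operation:
Net:  00101110.01000000.00000000.00000000
Network: 46.64.0.0/12


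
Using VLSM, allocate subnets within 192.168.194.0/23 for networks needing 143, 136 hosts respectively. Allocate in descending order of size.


143 hosts -> /24 (254 usable): 192.168.194.0/24
136 hosts -> /24 (254 usable): 192.168.195.0/24
Allocation: 192.168.194.0/24 (143 hosts, 254 usable); 192.168.195.0/24 (136 hosts, 254 usable)


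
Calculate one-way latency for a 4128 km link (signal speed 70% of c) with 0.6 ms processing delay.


Speed = 0.7 * 3e5 km/s = 210000 km/s
Propagation delay = 4128 / 210000 = 0.0197 s = 19.6571 ms
Processing delay = 0.6 ms
Total one-way latency = 20.2571 ms


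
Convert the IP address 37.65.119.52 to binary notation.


37 = 00100101
65 = 01000001
119 = 01110111
52 = 00110100
Binary: 00100101.01000001.01110111.00110100


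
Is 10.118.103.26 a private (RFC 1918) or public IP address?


RFC 1918 private ranges:
  10.0.0.0/8 (10.0.0.0 - 10.255.255.255)
  172.16.0.0/12 (172.16.0.0 - 172.31.255.255)
  192.168.0.0/16 (192.168.0.0 - 192.168.255.255)
Private (in 10.0.0.0/8)


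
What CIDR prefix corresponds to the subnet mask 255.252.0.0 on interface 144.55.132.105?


Binary: 11111111.11111100.00000000.00000000
Count leading 1s
Prefix: /14


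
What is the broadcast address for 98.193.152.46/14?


Network: 98.192.0.0/14
Host bits = 18
Set all host bits to 1:
Broadcast: 98.195.255.255


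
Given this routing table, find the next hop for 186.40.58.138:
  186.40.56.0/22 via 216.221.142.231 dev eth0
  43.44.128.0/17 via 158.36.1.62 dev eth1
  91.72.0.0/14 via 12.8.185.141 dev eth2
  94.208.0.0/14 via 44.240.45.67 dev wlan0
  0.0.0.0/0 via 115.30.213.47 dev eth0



Longest prefix match for 186.40.58.138:
  /22 186.40.56.0: MATCH
  /17 43.44.128.0: no
  /14 91.72.0.0: no
  /14 94.208.0.0: no
  /0 0.0.0.0: MATCH
Selected: next-hop 216.221.142.231 via eth0 (matched /22)


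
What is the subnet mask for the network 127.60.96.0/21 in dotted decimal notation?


/21 means 21 network bits, 11 host bits
Binary: 11111111111111111111100000000000
Mask: 255.255.248.0


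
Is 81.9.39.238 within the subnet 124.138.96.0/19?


Subnet network: 124.138.96.0
Test IP AND mask: 81.9.32.0
No, 81.9.39.238 is not in 124.138.96.0/19


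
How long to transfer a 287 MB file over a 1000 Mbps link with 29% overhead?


Effective throughput = 1000 * (1 - 29/100) = 710 Mbps
File size in Mb = 287 * 8 = 2296 Mb
Time = 2296 / 710
Time = 3.2338 seconds


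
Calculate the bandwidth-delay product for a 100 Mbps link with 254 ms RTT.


BDP = bandwidth * RTT
= 100 Mbps * 254 ms
= 100 * 1e6 * 254 / 1000 bits
= 25400000 bits
= 3175000 bytes
= 3100.5859 KB
BDP = 25400000 bits (3175000 bytes)


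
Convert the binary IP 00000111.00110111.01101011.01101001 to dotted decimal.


00000111 = 7
00110111 = 55
01101011 = 107
01101001 = 105
IP: 7.55.107.105


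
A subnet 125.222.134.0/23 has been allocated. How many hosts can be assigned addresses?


Host bits = 32 - 23 = 9
Total addresses = 2^9 = 512
Usable = total - 2 (network and broadcast)
Usable hosts: 510


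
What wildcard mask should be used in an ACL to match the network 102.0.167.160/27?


Subnet mask: 255.255.255.224
Wildcard = 255.255.255.255 - subnet mask
255 - 255 = 0
255 - 255 = 0
255 - 255 = 0
255 - 224 = 31
Wildcard: 0.0.0.31


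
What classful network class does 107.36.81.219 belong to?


First octet: 107
Binary: 01101011
0xxxxxxx -> Class A (1-126)
Class A, default mask 255.0.0.0 (/8)


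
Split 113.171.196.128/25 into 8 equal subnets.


New prefix = 25 + 3 = 28
Each subnet has 16 addresses
  113.171.196.128/28
  113.171.196.144/28
  113.171.196.160/28
  113.171.196.176/28
  113.171.196.192/28
  113.171.196.208/28
  113.171.196.224/28
  113.171.196.240/28
Subnets: 113.171.196.128/28, 113.171.196.144/28, 113.171.196.160/28, 113.171.196.176/28, 113.171.196.192/28, 113.171.196.208/28, 113.171.196.224/28, 113.171.196.240/28


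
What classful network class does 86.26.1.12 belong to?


First octet: 86
Binary: 01010110
0xxxxxxx -> Class A (1-126)
Class A, default mask 255.0.0.0 (/8)


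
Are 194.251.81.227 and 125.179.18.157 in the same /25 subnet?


Mask: 255.255.255.128
194.251.81.227 AND mask = 194.251.81.128
125.179.18.157 AND mask = 125.179.18.128
No, different subnets (194.251.81.128 vs 125.179.18.128)


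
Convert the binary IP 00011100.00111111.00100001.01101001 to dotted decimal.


00011100 = 28
00111111 = 63
00100001 = 33
01101001 = 105
IP: 28.63.33.105


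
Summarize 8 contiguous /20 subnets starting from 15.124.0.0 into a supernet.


Original prefix: /20
Number of subnets: 8 = 2^3
New prefix = 20 - 3 = 17
Supernet: 15.124.0.0/17


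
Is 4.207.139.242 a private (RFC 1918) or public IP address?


RFC 1918 private ranges:
  10.0.0.0/8 (10.0.0.0 - 10.255.255.255)
  172.16.0.0/12 (172.16.0.0 - 172.31.255.255)
  192.168.0.0/16 (192.168.0.0 - 192.168.255.255)
Public (not in any RFC 1918 range)


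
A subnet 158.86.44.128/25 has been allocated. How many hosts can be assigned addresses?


Host bits = 32 - 25 = 7
Total addresses = 2^7 = 128
Usable = total - 2 (network and broadcast)
Usable hosts: 126


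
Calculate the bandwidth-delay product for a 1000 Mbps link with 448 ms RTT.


BDP = bandwidth * RTT
= 1000 Mbps * 448 ms
= 1000 * 1e6 * 448 / 1000 bits
= 448000000 bits
= 56000000 bytes
= 54687.5 KB
BDP = 448000000 bits (56000000 bytes)


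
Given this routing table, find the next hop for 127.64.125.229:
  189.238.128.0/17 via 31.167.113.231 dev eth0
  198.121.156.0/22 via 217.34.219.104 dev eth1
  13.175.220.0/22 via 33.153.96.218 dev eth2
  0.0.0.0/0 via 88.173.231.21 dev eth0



Longest prefix match for 127.64.125.229:
  /17 189.238.128.0: no
  /22 198.121.156.0: no
  /22 13.175.220.0: no
  /0 0.0.0.0: MATCH
Selected: next-hop 88.173.231.21 via eth0 (matched /0)


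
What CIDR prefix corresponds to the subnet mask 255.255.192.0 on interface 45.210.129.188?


Binary: 11111111.11111111.11000000.00000000
Count leading 1s
Prefix: /18


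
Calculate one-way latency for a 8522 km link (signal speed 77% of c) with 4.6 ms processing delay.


Speed = 0.77 * 3e5 km/s = 231000 km/s
Propagation delay = 8522 / 231000 = 0.0369 s = 36.8918 ms
Processing delay = 4.6 ms
Total one-way latency = 41.4918 ms


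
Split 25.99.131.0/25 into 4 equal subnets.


New prefix = 25 + 2 = 27
Each subnet has 32 addresses
  25.99.131.0/27
  25.99.131.32/27
  25.99.131.64/27
  25.99.131.96/27
Subnets: 25.99.131.0/27, 25.99.131.32/27, 25.99.131.64/27, 25.99.131.96/27


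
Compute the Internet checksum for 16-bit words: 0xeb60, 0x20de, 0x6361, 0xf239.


Sum all words (with carry folding):
+ 0xeb60 = 0xeb60
+ 0x20de = 0x0c3f
+ 0x6361 = 0x6fa0
+ 0xf239 = 0x61da
One's complement: ~0x61da
Checksum = 0x9e25


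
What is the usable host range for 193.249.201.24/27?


Network: 193.249.201.0
Broadcast: 193.249.201.31
First usable = network + 1
Last usable = broadcast - 1
Range: 193.249.201.1 to 193.249.201.30


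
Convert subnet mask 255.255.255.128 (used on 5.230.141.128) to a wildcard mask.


Subnet mask: 255.255.255.128
Wildcard = 255.255.255.255 - subnet mask
255 - 255 = 0
255 - 255 = 0
255 - 255 = 0
255 - 128 = 127
Wildcard: 0.0.0.127


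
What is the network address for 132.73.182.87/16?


IP:   10000100.01001001.10110110.01010111
Mask: 11111111.11111111.00000000.00000000
AND operation:
Net:  10000100.01001001.00000000.00000000
Network: 132.73.0.0/16


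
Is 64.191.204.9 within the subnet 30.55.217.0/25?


Subnet network: 30.55.217.0
Test IP AND mask: 64.191.204.0
No, 64.191.204.9 is not in 30.55.217.0/25


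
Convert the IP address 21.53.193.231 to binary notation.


21 = 00010101
53 = 00110101
193 = 11000001
231 = 11100111
Binary: 00010101.00110101.11000001.11100111


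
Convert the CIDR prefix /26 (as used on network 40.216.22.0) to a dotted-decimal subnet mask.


/26 means 26 network bits, 6 host bits
Binary: 11111111111111111111111111000000
Mask: 255.255.255.192


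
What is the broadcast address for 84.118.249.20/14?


Network: 84.116.0.0/14
Host bits = 18
Set all host bits to 1:
Broadcast: 84.119.255.255


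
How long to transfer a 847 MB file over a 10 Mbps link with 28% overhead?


Effective throughput = 10 * (1 - 28/100) = 7.2 Mbps
File size in Mb = 847 * 8 = 6776 Mb
Time = 6776 / 7.2
Time = 941.1111 seconds


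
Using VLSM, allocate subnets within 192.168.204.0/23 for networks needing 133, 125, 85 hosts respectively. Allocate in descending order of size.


133 hosts -> /24 (254 usable): 192.168.204.0/24
125 hosts -> /25 (126 usable): 192.168.205.0/25
85 hosts -> /25 (126 usable): 192.168.205.128/25
Allocation: 192.168.204.0/24 (133 hosts, 254 usable); 192.168.205.0/25 (125 hosts, 126 usable); 192.168.205.128/25 (85 hosts, 126 usable)


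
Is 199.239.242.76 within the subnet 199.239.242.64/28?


Subnet network: 199.239.242.64
Test IP AND mask: 199.239.242.64
Yes, 199.239.242.76 is in 199.239.242.64/28


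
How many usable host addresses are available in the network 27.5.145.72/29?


Host bits = 32 - 29 = 3
Total addresses = 2^3 = 8
Usable = total - 2 (network and broadcast)
Usable hosts: 6


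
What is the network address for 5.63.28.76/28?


IP:   00000101.00111111.00011100.01001100
Mask: 11111111.11111111.11111111.11110000
AND operation:
Net:  00000101.00111111.00011100.01000000
Network: 5.63.28.64/28


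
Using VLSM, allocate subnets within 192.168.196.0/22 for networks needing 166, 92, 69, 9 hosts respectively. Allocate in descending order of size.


166 hosts -> /24 (254 usable): 192.168.196.0/24
92 hosts -> /25 (126 usable): 192.168.197.0/25
69 hosts -> /25 (126 usable): 192.168.197.128/25
9 hosts -> /28 (14 usable): 192.168.198.0/28
Allocation: 192.168.196.0/24 (166 hosts, 254 usable); 192.168.197.0/25 (92 hosts, 126 usable); 192.168.197.128/25 (69 hosts, 126 usable); 192.168.198.0/28 (9 hosts, 14 usable)


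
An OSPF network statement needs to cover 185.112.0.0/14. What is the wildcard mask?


Subnet mask: 255.252.0.0
Wildcard = 255.255.255.255 - subnet mask
255 - 255 = 0
255 - 252 = 3
255 - 0 = 255
255 - 0 = 255
Wildcard: 0.3.255.255


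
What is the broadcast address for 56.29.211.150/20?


Network: 56.29.208.0/20
Host bits = 12
Set all host bits to 1:
Broadcast: 56.29.223.255


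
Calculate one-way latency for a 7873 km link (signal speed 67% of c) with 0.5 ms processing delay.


Speed = 0.67 * 3e5 km/s = 201000 km/s
Propagation delay = 7873 / 201000 = 0.0392 s = 39.1692 ms
Processing delay = 0.5 ms
Total one-way latency = 39.6692 ms


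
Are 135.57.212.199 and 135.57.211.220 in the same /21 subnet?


Mask: 255.255.248.0
135.57.212.199 AND mask = 135.57.208.0
135.57.211.220 AND mask = 135.57.208.0
Yes, same subnet (135.57.208.0)


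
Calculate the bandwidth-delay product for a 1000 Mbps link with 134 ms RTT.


BDP = bandwidth * RTT
= 1000 Mbps * 134 ms
= 1000 * 1e6 * 134 / 1000 bits
= 134000000 bits
= 16750000 bytes
= 16357.4219 KB
BDP = 134000000 bits (16750000 bytes)


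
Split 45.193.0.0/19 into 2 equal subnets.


New prefix = 19 + 1 = 20
Each subnet has 4096 addresses
  45.193.0.0/20
  45.193.16.0/20
Subnets: 45.193.0.0/20, 45.193.16.0/20


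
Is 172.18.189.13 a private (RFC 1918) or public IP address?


RFC 1918 private ranges:
  10.0.0.0/8 (10.0.0.0 - 10.255.255.255)
  172.16.0.0/12 (172.16.0.0 - 172.31.255.255)
  192.168.0.0/16 (192.168.0.0 - 192.168.255.255)
Private (in 172.16.0.0/12)


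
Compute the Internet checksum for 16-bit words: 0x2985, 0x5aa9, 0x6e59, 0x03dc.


Sum all words (with carry folding):
+ 0x2985 = 0x2985
+ 0x5aa9 = 0x842e
+ 0x6e59 = 0xf287
+ 0x03dc = 0xf663
One's complement: ~0xf663
Checksum = 0x099c


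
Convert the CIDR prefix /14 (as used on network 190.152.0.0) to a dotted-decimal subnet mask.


/14 means 14 network bits, 18 host bits
Binary: 11111111111111000000000000000000
Mask: 255.252.0.0


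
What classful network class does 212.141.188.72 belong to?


First octet: 212
Binary: 11010100
110xxxxx -> Class C (192-223)
Class C, default mask 255.255.255.0 (/24)


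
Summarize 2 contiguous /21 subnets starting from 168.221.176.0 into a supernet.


Original prefix: /21
Number of subnets: 2 = 2^1
New prefix = 21 - 1 = 20
Supernet: 168.221.176.0/20


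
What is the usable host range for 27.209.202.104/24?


Network: 27.209.202.0
Broadcast: 27.209.202.255
First usable = network + 1
Last usable = broadcast - 1
Range: 27.209.202.1 to 27.209.202.254


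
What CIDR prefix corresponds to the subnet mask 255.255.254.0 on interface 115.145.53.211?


Binary: 11111111.11111111.11111110.00000000
Count leading 1s
Prefix: /23


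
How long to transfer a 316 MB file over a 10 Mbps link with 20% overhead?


Effective throughput = 10 * (1 - 20/100) = 8 Mbps
File size in Mb = 316 * 8 = 2528 Mb
Time = 2528 / 8
Time = 316 seconds


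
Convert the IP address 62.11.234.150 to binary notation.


62 = 00111110
11 = 00001011
234 = 11101010
150 = 10010110
Binary: 00111110.00001011.11101010.10010110


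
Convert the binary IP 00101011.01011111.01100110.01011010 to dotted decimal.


00101011 = 43
01011111 = 95
01100110 = 102
01011010 = 90
IP: 43.95.102.90


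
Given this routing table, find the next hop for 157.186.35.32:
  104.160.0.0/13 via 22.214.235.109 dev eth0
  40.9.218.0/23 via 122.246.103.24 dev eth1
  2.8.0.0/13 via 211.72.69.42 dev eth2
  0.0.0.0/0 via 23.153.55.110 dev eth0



Longest prefix match for 157.186.35.32:
  /13 104.160.0.0: no
  /23 40.9.218.0: no
  /13 2.8.0.0: no
  /0 0.0.0.0: MATCH
Selected: next-hop 23.153.55.110 via eth0 (matched /0)


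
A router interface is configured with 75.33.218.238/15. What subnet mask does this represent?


/15 means 15 network bits, 17 host bits
Binary: 11111111111111100000000000000000
Mask: 255.254.0.0


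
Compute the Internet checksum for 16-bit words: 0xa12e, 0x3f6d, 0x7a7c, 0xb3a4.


Sum all words (with carry folding):
+ 0xa12e = 0xa12e
+ 0x3f6d = 0xe09b
+ 0x7a7c = 0x5b18
+ 0xb3a4 = 0x0ebd
One's complement: ~0x0ebd
Checksum = 0xf142


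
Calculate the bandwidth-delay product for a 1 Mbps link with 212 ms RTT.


BDP = bandwidth * RTT
= 1 Mbps * 212 ms
= 1 * 1e6 * 212 / 1000 bits
= 212000 bits
= 26500 bytes
= 25.8789 KB
BDP = 212000 bits (26500 bytes)


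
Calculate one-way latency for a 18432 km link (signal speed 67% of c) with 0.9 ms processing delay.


Speed = 0.67 * 3e5 km/s = 201000 km/s
Propagation delay = 18432 / 201000 = 0.0917 s = 91.7015 ms
Processing delay = 0.9 ms
Total one-way latency = 92.6015 ms


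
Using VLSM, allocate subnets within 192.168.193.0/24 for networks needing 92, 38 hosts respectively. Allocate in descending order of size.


92 hosts -> /25 (126 usable): 192.168.193.0/25
38 hosts -> /26 (62 usable): 192.168.193.128/26
Allocation: 192.168.193.0/25 (92 hosts, 126 usable); 192.168.193.128/26 (38 hosts, 62 usable)


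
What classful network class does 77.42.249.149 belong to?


First octet: 77
Binary: 01001101
0xxxxxxx -> Class A (1-126)
Class A, default mask 255.0.0.0 (/8)


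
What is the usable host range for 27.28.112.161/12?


Network: 27.16.0.0
Broadcast: 27.31.255.255
First usable = network + 1
Last usable = broadcast - 1
Range: 27.16.0.1 to 27.31.255.254


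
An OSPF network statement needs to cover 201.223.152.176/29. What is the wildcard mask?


Subnet mask: 255.255.255.248
Wildcard = 255.255.255.255 - subnet mask
255 - 255 = 0
255 - 255 = 0
255 - 255 = 0
255 - 248 = 7
Wildcard: 0.0.0.7


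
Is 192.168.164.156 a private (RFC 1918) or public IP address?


RFC 1918 private ranges:
  10.0.0.0/8 (10.0.0.0 - 10.255.255.255)
  172.16.0.0/12 (172.16.0.0 - 172.31.255.255)
  192.168.0.0/16 (192.168.0.0 - 192.168.255.255)
Private (in 192.168.0.0/16)


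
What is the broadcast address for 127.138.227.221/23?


Network: 127.138.226.0/23
Host bits = 9
Set all host bits to 1:
Broadcast: 127.138.227.255


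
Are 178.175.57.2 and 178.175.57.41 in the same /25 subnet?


Mask: 255.255.255.128
178.175.57.2 AND mask = 178.175.57.0
178.175.57.41 AND mask = 178.175.57.0
Yes, same subnet (178.175.57.0)


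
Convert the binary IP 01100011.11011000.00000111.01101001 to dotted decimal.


01100011 = 99
11011000 = 216
00000111 = 7
01101001 = 105
IP: 99.216.7.105


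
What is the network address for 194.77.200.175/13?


IP:   11000010.01001101.11001000.10101111
Mask: 11111111.11111000.00000000.00000000
AND operation:
Net:  11000010.01001000.00000000.00000000
Network: 194.72.0.0/13


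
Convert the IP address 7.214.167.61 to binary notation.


7 = 00000111
214 = 11010110
167 = 10100111
61 = 00111101
Binary: 00000111.11010110.10100111.00111101


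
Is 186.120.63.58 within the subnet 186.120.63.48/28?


Subnet network: 186.120.63.48
Test IP AND mask: 186.120.63.48
Yes, 186.120.63.58 is in 186.120.63.48/28


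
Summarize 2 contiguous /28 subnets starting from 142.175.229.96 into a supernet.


Original prefix: /28
Number of subnets: 2 = 2^1
New prefix = 28 - 1 = 27
Supernet: 142.175.229.96/27


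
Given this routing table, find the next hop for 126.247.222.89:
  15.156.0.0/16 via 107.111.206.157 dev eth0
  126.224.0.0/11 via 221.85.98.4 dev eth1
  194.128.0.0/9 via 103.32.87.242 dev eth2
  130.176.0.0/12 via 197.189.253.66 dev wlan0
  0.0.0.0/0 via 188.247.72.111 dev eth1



Longest prefix match for 126.247.222.89:
  /16 15.156.0.0: no
  /11 126.224.0.0: MATCH
  /9 194.128.0.0: no
  /12 130.176.0.0: no
  /0 0.0.0.0: MATCH
Selected: next-hop 221.85.98.4 via eth1 (matched /11)


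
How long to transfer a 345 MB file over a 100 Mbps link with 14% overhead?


Effective throughput = 100 * (1 - 14/100) = 86 Mbps
File size in Mb = 345 * 8 = 2760 Mb
Time = 2760 / 86
Time = 32.093 seconds


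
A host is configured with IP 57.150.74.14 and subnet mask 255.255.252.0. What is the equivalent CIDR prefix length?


Binary: 11111111.11111111.11111100.00000000
Count leading 1s
Prefix: /22


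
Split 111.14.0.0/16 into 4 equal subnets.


New prefix = 16 + 2 = 18
Each subnet has 16384 addresses
  111.14.0.0/18
  111.14.64.0/18
  111.14.128.0/18
  111.14.192.0/18
Subnets: 111.14.0.0/18, 111.14.64.0/18, 111.14.128.0/18, 111.14.192.0/18


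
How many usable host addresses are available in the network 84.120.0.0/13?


Host bits = 32 - 13 = 19
Total addresses = 2^19 = 524288
Usable = total - 2 (network and broadcast)
Usable hosts: 524286


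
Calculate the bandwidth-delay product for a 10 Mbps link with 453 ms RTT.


BDP = bandwidth * RTT
= 10 Mbps * 453 ms
= 10 * 1e6 * 453 / 1000 bits
= 4530000 bits
= 566250 bytes
= 552.9785 KB
BDP = 4530000 bits (566250 bytes)


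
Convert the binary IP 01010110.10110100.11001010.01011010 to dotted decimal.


01010110 = 86
10110100 = 180
11001010 = 202
01011010 = 90
IP: 86.180.202.90


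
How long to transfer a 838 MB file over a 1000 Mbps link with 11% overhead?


Effective throughput = 1000 * (1 - 11/100) = 890 Mbps
File size in Mb = 838 * 8 = 6704 Mb
Time = 6704 / 890
Time = 7.5326 seconds


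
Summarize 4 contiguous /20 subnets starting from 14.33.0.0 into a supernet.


Original prefix: /20
Number of subnets: 4 = 2^2
New prefix = 20 - 2 = 18
Supernet: 14.33.0.0/18


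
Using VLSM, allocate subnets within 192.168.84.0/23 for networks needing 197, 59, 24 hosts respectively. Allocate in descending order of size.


197 hosts -> /24 (254 usable): 192.168.84.0/24
59 hosts -> /26 (62 usable): 192.168.85.0/26
24 hosts -> /27 (30 usable): 192.168.85.64/27
Allocation: 192.168.84.0/24 (197 hosts, 254 usable); 192.168.85.0/26 (59 hosts, 62 usable); 192.168.85.64/27 (24 hosts, 30 usable)


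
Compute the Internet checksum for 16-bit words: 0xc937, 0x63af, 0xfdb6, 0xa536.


Sum all words (with carry folding):
+ 0xc937 = 0xc937
+ 0x63af = 0x2ce7
+ 0xfdb6 = 0x2a9e
+ 0xa536 = 0xcfd4
One's complement: ~0xcfd4
Checksum = 0x302b


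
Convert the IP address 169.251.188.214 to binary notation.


169 = 10101001
251 = 11111011
188 = 10111100
214 = 11010110
Binary: 10101001.11111011.10111100.11010110


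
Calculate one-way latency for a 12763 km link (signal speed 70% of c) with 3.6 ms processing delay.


Speed = 0.7 * 3e5 km/s = 210000 km/s
Propagation delay = 12763 / 210000 = 0.0608 s = 60.7762 ms
Processing delay = 3.6 ms
Total one-way latency = 64.3762 ms


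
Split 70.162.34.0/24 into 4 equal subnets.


New prefix = 24 + 2 = 26
Each subnet has 64 addresses
  70.162.34.0/26
  70.162.34.64/26
  70.162.34.128/26
  70.162.34.192/26
Subnets: 70.162.34.0/26, 70.162.34.64/26, 70.162.34.128/26, 70.162.34.192/26


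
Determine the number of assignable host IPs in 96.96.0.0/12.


Host bits = 32 - 12 = 20
Total addresses = 2^20 = 1048576
Usable = total - 2 (network and broadcast)
Usable hosts: 1048574


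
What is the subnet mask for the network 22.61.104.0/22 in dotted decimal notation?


/22 means 22 network bits, 10 host bits
Binary: 11111111111111111111110000000000
Mask: 255.255.252.0


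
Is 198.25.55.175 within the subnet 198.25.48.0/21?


Subnet network: 198.25.48.0
Test IP AND mask: 198.25.48.0
Yes, 198.25.55.175 is in 198.25.48.0/21


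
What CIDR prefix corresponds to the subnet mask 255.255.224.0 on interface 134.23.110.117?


Binary: 11111111.11111111.11100000.00000000
Count leading 1s
Prefix: /19


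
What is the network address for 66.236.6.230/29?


IP:   01000010.11101100.00000110.11100110
Mask: 11111111.11111111.11111111.11111000
AND operation:
Net:  01000010.11101100.00000110.11100000
Network: 66.236.6.224/29


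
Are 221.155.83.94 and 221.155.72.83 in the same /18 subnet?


Mask: 255.255.192.0
221.155.83.94 AND mask = 221.155.64.0
221.155.72.83 AND mask = 221.155.64.0
Yes, same subnet (221.155.64.0)


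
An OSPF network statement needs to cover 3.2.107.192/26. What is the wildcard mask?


Subnet mask: 255.255.255.192
Wildcard = 255.255.255.255 - subnet mask
255 - 255 = 0
255 - 255 = 0
255 - 255 = 0
255 - 192 = 63
Wildcard: 0.0.0.63


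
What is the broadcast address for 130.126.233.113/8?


Network: 130.0.0.0/8
Host bits = 24
Set all host bits to 1:
Broadcast: 130.255.255.255


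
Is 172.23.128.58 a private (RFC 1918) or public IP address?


RFC 1918 private ranges:
  10.0.0.0/8 (10.0.0.0 - 10.255.255.255)
  172.16.0.0/12 (172.16.0.0 - 172.31.255.255)
  192.168.0.0/16 (192.168.0.0 - 192.168.255.255)
Private (in 172.16.0.0/12)


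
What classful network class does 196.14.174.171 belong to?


First octet: 196
Binary: 11000100
110xxxxx -> Class C (192-223)
Class C, default mask 255.255.255.0 (/24)


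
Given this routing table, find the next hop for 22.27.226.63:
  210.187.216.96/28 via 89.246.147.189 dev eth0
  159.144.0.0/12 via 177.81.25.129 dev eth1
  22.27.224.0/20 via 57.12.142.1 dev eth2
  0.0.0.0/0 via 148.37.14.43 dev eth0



Longest prefix match for 22.27.226.63:
  /28 210.187.216.96: no
  /12 159.144.0.0: no
  /20 22.27.224.0: MATCH
  /0 0.0.0.0: MATCH
Selected: next-hop 57.12.142.1 via eth2 (matched /20)


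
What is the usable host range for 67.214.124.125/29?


Network: 67.214.124.120
Broadcast: 67.214.124.127
First usable = network + 1
Last usable = broadcast - 1
Range: 67.214.124.121 to 67.214.124.126


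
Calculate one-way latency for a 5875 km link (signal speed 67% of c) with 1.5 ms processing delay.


Speed = 0.67 * 3e5 km/s = 201000 km/s
Propagation delay = 5875 / 201000 = 0.0292 s = 29.2289 ms
Processing delay = 1.5 ms
Total one-way latency = 30.7289 ms


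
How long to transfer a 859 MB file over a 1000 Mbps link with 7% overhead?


Effective throughput = 1000 * (1 - 7/100) = 930.0 Mbps
File size in Mb = 859 * 8 = 6872 Mb
Time = 6872 / 930.0
Time = 7.3892 seconds


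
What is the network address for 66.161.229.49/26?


IP:   01000010.10100001.11100101.00110001
Mask: 11111111.11111111.11111111.11000000
AND operation:
Net:  01000010.10100001.11100101.00000000
Network: 66.161.229.0/26
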